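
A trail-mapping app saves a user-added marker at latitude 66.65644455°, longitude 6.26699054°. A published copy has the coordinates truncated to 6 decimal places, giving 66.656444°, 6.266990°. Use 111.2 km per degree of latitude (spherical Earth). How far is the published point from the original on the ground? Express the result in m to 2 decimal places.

0.07 m

The latitude changed by +0.00000055° and the longitude by +0.00000054°.
North–south shift: 0.00000055 × 111200 = 0.06116 m.
E–W at 66.6564°: 0.00000054° × 111200 × cos 66.6564° = 0.00000054 × 111200 × 0.3962 ≈ 0.0237936 m.
Distance: √(0.06116² + 0.0237936²) ≈ 0.0656253 m.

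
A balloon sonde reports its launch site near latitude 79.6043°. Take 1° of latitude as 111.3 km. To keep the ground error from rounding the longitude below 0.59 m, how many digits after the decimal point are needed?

At 79.6043° one degree of longitude covers 111300 × cos 79.6043° ≈ 111300 × 0.1804 ≈ 20083.6 m.
With N decimal places the half-ulp bound is 0.5·10⁻ᴺ°, or 0.5·10⁻ᴺ × 20083.6 m on the ground.
Need 0.5 × 20083.6 × 10⁻ᴺ ≤ 0.59 → 10⁻ᴺ ≤ 5.875e-05, so N ≥ 4.23.
N = 4 would give 1 m (too coarse); N = 5 gives 0.1 m ≤ 0.59 m.

5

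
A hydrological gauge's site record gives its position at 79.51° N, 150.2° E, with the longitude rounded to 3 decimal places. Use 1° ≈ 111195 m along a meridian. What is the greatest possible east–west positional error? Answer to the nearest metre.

Rounding to 3 decimal places leaves the longitude within ±0.0005° of the true value.
One degree of longitude at 79.51° is 111195 × cos 79.51° ≈ 111195 × 0.1821 = 20244.6 m.
East–west error: 0.0005° × 20244.6 m/° ≈ 10.1223 m.

10 metres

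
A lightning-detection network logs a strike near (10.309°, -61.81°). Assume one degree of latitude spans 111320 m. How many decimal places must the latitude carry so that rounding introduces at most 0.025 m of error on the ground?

7 decimal places

One degree of latitude covers 111320 m.
With N decimal places the half-ulp bound is 0.5·10⁻ᴺ°, or 0.5·10⁻ᴺ × 111320 m on the ground.
Need 0.5 × 111320 × 10⁻ᴺ ≤ 0.025 → 10⁻ᴺ ≤ 4.492e-07, so N ≥ 6.35.
N = 6 would give 0.0557 m (too coarse); N = 7 gives 0.00557 m ≤ 0.025 m.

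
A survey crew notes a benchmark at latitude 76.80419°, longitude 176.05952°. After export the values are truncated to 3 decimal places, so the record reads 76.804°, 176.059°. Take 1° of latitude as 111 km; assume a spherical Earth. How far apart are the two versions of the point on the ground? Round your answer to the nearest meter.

25 meters

Δlat = 76.80419 − 76.804 = +0.00019°; Δlon = 176.05952 − 176.059 = +0.00052°.
N–S: 0.00019° × 111000 m/° = 21.09 m.
E–W at 76.804°: 0.00052° × 111000 × cos 76.804° = 0.00052 × 111000 × 0.2283 ≈ 13.1765 m.
Hypotenuse of the two orthogonal shifts: √(21.09² + 13.1765²) = 24.8678 m.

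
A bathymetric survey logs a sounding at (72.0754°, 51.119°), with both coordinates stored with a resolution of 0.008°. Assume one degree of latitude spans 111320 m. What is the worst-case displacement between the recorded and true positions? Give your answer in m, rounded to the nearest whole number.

466 m

With a 0.008° grid the true value lies within half a step, ±0.008°/2 = ±0.004°, of the stored one.
North–south component: 0.004° × 111320 = 445.28 m.
Longitude error → 0.004 × 111320 × cos 72.0754° = 0.004 × 111320 × 0.3078 ≈ 137.042 m.
Combining orthogonally: (445.28² + 137.042²)^½ ≈ 465.891 m.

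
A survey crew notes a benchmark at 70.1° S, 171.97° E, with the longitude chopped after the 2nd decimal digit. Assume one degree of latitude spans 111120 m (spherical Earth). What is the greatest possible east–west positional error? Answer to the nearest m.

Truncating at 2 decimal places can drop up to a full unit in the last place, so the longitude may be off by as much as 0.01°.
Parallels shrink by cos φ, so at 70.1° a degree of longitude is 111120 × 0.3404 ≈ 37823 m.
So at most 0.01° × 37823 ≈ 378.23 m east–west.

378 m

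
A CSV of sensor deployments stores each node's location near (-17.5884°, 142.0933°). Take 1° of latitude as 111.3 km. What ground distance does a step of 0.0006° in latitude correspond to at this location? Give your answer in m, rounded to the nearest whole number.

67 m

0.0006° × 111300 m/° = 66.78 m.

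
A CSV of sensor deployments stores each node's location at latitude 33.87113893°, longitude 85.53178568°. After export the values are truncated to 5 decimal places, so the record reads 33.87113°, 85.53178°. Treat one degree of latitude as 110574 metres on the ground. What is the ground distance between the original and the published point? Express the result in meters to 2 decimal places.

1.12 meters

The latitude changed by +0.00000893° and the longitude by +0.00000568°.
N–S: 0.00000893° × 110574 m/° = 0.987426 m.
E–W at 33.8711°: 0.00000568° × 110574 × cos 33.8711° = 0.00000568 × 110574 × 0.8303 ≈ 0.521474 m.
Hypotenuse of the two orthogonal shifts: √(0.987426² + 0.521474²) = 1.11667 m.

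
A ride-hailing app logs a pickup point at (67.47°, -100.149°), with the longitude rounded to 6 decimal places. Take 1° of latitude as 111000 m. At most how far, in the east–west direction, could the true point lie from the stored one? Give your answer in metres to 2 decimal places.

Rounding to 6 decimal places leaves the longitude within ±5e-07° of the true value.
Parallels shrink by cos φ, so at 67.47° a degree of longitude is 111000 × 0.3832 ≈ 42531.6 m.
Maximum E–W displacement: 5e-07 × 42531.6 = 0.0212658 m.

0.02 metres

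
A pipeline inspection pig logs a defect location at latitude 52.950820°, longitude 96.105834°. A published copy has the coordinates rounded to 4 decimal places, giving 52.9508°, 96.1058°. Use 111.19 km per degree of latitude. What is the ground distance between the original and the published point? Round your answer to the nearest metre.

3 metres

The latitude changed by +0.000020° and the longitude by +0.000034°.
North–south shift: 0.000020 × 111190 = 2.2238 m.
E–W at 52.9508°: 0.000034° × 111190 × cos 52.9508° = 0.000034 × 111190 × 0.6025 ≈ 2.27773 m.
Combined displacement = (2.2238² + 2.27773²)^½ ≈ 3.18329 m.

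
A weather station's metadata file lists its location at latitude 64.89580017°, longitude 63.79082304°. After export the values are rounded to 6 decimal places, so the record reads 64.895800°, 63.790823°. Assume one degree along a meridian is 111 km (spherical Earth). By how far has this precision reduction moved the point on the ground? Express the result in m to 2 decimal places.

The latitude changed by +0.00000017° and the longitude by +0.00000004°.
N–S: 0.00000017° × 111000 m/° = 0.01887 m.
E–W at 64.8958°: 0.00000004° × 111000 × cos 64.8958° = 0.00000004 × 111000 × 0.4243 ≈ 0.00188374 m.
Hypotenuse of the two orthogonal shifts: √(0.01887² + 0.00188374²) = 0.0189638 m.

0.02 m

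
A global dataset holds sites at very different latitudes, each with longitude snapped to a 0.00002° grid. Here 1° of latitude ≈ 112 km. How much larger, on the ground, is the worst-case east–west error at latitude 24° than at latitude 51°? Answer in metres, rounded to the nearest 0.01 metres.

0.32 metres

With a 0.00002° grid the true value lies within half a step, ±0.00002°/2 = ±1e-05°, of the stored one.
Error at 24° = 1e-05° × 112000 × cos 24° ≈ 1.12 × 0.9135 = 1.0232 m.
Error at 51° = 1e-05° × 112000 × cos 51° ≈ 1.12 × 0.6293 = 0.70484 m.
Difference: 1.0232 − 0.70484 = 0.31833 m.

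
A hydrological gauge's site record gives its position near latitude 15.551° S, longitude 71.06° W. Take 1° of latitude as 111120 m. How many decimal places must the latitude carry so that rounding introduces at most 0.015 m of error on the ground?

One degree of latitude covers 111120 m.
Rounding to N decimal places gives at most 0.5 × 10⁻ᴺ degrees of error, i.e. 0.5 × 10⁻ᴺ × 111120 m.
Need 0.5 × 111120 × 10⁻ᴺ ≤ 0.015 → 10⁻ᴺ ≤ 2.700e-07, so N ≥ 6.57.
At 6 places the error can reach 0.0556 m, but 7 places keeps it to 0.00556 m.

7 decimal places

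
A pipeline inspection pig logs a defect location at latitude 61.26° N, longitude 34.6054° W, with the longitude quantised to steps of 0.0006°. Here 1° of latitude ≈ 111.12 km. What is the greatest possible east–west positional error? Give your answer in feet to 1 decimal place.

52.6 feet

With a 0.0006° grid the true value lies within half a step, ±0.0006°/2 = ±0.0003°, of the stored one.
Parallels shrink by cos φ, so at 61.26° a degree of longitude is 111120 × 0.4808 ≈ 53430.5 m.
Maximum E–W displacement: 0.0003 × 53430.5 = 16.0291 m.
Converting: 16.0291 m × 3.2808 ft/m ≈ 52.589 ft.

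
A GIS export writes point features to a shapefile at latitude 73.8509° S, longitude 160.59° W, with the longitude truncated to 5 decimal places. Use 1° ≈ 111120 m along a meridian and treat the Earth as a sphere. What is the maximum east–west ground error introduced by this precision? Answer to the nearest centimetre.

Truncating at 5 decimal places can drop up to a full unit in the last place, so the longitude may be off by as much as 1e-05°.
At latitude 73.8509° a degree of longitude spans 111120 m × cos 73.8509° = 111120 × 0.2781 ≈ 30906.7 m.
Maximum E–W displacement: 1e-05 × 30906.7 = 0.309067 m.
That is 0.309067 m = 30.907 cm.

31 centimetres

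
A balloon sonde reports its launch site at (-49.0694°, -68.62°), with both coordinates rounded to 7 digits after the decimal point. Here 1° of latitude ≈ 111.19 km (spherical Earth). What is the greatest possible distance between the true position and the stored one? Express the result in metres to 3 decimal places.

0.007 metres

Rounding to 7 decimal places leaves each coordinate within ±5e-08° of the true value.
Latitude error → 5e-08 × 111190 = 0.0055595 m along the meridian.
East–west component at 49.0694°: 5e-08° × 111190 × cos 49.0694° ≈ 5e-08 × 72845.5 ≈ 0.00364228 m.
The two errors are perpendicular, so the maximum displacement is √(0.0055595² + 0.00364228²) ≈ 0.00664637 m.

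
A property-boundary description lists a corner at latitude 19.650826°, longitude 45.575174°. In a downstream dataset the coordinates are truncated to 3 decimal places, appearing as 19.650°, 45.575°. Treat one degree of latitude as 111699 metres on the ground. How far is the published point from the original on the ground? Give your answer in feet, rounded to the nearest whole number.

The latitude changed by +0.000826° and the longitude by +0.000174°.
N–S: 0.000826° × 111699 m/° = 92.2634 m.
East–west at this latitude: 0.000174° × 111699 × cos 19.65° ≈ 0.000174 × 105194 = 18.3038 m.
Hypotenuse of the two orthogonal shifts: √(92.2634² + 18.3038²) = 94.0615 m.
In feet: 94.0615 m ÷ 0.3048 ≈ 308.6 ft.

309 feet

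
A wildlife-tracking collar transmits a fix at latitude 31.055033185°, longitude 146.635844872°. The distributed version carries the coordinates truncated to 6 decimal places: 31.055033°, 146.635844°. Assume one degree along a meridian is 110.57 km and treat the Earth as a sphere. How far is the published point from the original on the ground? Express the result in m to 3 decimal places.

The latitude changed by +0.000000185° and the longitude by +0.000000872°.
N–S: 0.000000185° × 110570 m/° = 0.0204554 m.
E–W at 31.055°: 0.000000872° × 110570 × cos 31.055° = 0.000000872 × 110570 × 0.8567 ≈ 0.0825978 m.
Combined displacement = (0.0204554² + 0.0825978²)^½ ≈ 0.085093 m.

0.085 m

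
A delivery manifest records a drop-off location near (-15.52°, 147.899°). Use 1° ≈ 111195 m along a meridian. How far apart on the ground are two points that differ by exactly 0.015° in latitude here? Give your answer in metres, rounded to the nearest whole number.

0.015° × 111195 m/° = 1667.92 m.

1668 metres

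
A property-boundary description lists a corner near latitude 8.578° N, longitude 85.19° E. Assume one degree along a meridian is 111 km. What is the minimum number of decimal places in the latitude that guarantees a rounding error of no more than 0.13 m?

6

One degree of latitude covers 111000 m.
With N decimal places the half-ulp bound is 0.5·10⁻ᴺ°, or 0.5·10⁻ᴺ × 111000 m on the ground.
Need 0.5 × 111000 × 10⁻ᴺ ≤ 0.13 → 10⁻ᴺ ≤ 2.342e-06, so N ≥ 5.63.
So 6 decimal places suffice (0.0555 m); 5 would allow up to 0.555 m.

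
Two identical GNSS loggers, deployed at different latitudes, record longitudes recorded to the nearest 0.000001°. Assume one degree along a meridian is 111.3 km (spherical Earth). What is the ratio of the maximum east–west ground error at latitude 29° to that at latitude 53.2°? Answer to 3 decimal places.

Rounding to 6 decimal places leaves the longitude within ±5e-07° of the true value.
At 29°: 5e-07° × 111300 × cos 29° = 5e-07 × 111300 × 0.8746 ≈ 0.048673 m.
At 53.2°: 5e-07° × 111300 × cos 53.2° = 5e-07 × 111300 × 0.5990 ≈ 0.033336 m.
The ratio reduces to cos 29° / cos 53.2° = 0.8746/0.5990 ≈ 1.4601.

1.460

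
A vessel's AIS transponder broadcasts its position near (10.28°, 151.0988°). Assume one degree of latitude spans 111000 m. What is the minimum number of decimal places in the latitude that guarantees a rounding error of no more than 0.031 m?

7

One degree of latitude covers 111000 m.
With N decimal places the half-ulp bound is 0.5·10⁻ᴺ°, or 0.5·10⁻ᴺ × 111000 m on the ground.
Setting 55500 × 10⁻ᴺ ≤ 0.031 gives 10ᴺ ≥ 1.79e+06, i.e. N ≥ 6.25.
So 7 decimal places suffice (0.00555 m); 6 would allow up to 0.0555 m.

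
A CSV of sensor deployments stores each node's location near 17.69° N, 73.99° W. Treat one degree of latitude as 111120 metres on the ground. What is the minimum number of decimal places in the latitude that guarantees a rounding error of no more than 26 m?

One degree of latitude covers 111120 m.
Rounding to N decimal places gives at most 0.5 × 10⁻ᴺ degrees of error, i.e. 0.5 × 10⁻ᴺ × 111120 m.
Need 0.5 × 111120 × 10⁻ᴺ ≤ 26 → 10⁻ᴺ ≤ 4.680e-04, so N ≥ 3.33.
So 4 decimal places suffice (5.56 m); 3 would allow up to 55.6 m.

4 decimal places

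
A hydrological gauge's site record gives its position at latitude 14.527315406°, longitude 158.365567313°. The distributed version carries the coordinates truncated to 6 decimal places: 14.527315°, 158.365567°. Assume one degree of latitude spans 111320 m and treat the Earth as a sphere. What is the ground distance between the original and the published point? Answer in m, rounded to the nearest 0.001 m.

0.056 m

The latitude changed by +0.000000406° and the longitude by +0.000000313°.
N–S: 0.000000406° × 111320 m/° = 0.0451959 m.
East–west at this latitude: 0.000000313° × 111320 × cos 14.5273° ≈ 0.000000313 × 107761 = 0.0337292 m.
Hypotenuse of the two orthogonal shifts: √(0.0451959² + 0.0337292²) = 0.0563944 m.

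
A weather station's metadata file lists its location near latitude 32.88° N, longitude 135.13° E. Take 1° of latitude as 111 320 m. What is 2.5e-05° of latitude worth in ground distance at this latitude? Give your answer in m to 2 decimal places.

2.5e-05° × 111320 m/° = 2.783 m.

2.78 m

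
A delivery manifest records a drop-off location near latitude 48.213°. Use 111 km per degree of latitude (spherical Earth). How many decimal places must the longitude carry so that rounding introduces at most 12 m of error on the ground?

4

At 48.213° one degree of longitude covers 111000 × cos 48.213° ≈ 111000 × 0.6664 ≈ 73966.3 m.
N decimal places → at most half a unit in the last place, 0.5 × 10⁻ᴺ° = 73966.3/2 × 10⁻ᴺ m.
Setting 36983.2 × 10⁻ᴺ ≤ 12 gives 10ᴺ ≥ 3082, i.e. N ≥ 3.49.
At 3 places the error can reach 37 m, but 4 places keeps it to 3.7 m.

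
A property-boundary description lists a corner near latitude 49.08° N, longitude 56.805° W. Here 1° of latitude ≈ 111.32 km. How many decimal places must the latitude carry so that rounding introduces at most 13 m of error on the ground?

4

One degree of latitude covers 111320 m.
Rounding to N decimal places gives at most 0.5 × 10⁻ᴺ degrees of error, i.e. 0.5 × 10⁻ᴺ × 111320 m.
Setting 55660 × 10⁻ᴺ ≤ 13 gives 10ᴺ ≥ 4282, i.e. N ≥ 3.63.
N = 3 would give 55.7 m (too coarse); N = 4 gives 5.57 m ≤ 13 m.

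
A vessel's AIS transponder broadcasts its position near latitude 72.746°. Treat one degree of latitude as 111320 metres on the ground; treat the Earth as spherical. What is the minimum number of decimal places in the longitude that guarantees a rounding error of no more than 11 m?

At 72.746° one degree of longitude covers 111320 × cos 72.746° ≈ 111320 × 0.2966 ≈ 33018.4 m.
N decimal places → at most half a unit in the last place, 0.5 × 10⁻ᴺ° = 33018.4/2 × 10⁻ᴺ m.
Setting 16509.2 × 10⁻ᴺ ≤ 11 gives 10ᴺ ≥ 1501, i.e. N ≥ 3.18.
N = 3 would give 16.5 m (too coarse); N = 4 gives 1.65 m ≤ 11 m.

4 decimal places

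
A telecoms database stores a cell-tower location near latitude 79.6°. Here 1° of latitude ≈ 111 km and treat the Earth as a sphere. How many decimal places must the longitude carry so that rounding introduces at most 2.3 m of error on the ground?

At 79.6° one degree of longitude covers 111000 × cos 79.6° ≈ 111000 × 0.1805 ≈ 20037.6 m.
Rounding to N decimal places gives at most 0.5 × 10⁻ᴺ degrees of error, i.e. 0.5 × 10⁻ᴺ × 20037.6 m.
Setting 10018.8 × 10⁻ᴺ ≤ 2.3 gives 10ᴺ ≥ 4356, i.e. N ≥ 3.64.
At 3 places the error can reach 10 m, but 4 places keeps it to 1 m.

4 decimal places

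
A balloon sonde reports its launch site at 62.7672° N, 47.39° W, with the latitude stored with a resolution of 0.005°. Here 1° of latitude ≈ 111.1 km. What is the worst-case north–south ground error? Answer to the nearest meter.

278 meters

With a 0.005° grid the true value lies within half a step, ±0.005°/2 = ±0.0025°, of the stored one.
North–south distance: 0.0025° × 111100 m/° = 277.75 m.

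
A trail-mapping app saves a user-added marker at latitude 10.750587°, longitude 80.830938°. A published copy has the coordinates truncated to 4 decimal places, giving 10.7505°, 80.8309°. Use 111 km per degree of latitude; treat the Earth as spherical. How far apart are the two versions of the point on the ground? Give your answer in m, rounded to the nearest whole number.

Δlat = 10.750587 − 10.7505 = +0.000087°; Δlon = 80.830938 − 80.8309 = +0.000038°.
N–S: 0.000087° × 111000 m/° = 9.657 m.
E–W at 10.7505°: 0.000038° × 111000 × cos 10.7505° = 0.000038 × 111000 × 0.9824 ≈ 4.14397 m.
Hypotenuse of the two orthogonal shifts: √(9.657² + 4.14397²) = 10.5086 m.

11 m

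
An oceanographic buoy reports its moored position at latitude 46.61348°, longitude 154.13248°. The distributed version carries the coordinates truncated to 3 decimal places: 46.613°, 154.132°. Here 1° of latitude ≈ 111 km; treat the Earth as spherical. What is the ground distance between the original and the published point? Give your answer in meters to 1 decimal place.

The latitude changed by +0.00048° and the longitude by +0.00048°.
North–south shift: 0.00048 × 111000 = 53.28 m.
East–west at this latitude: 0.00048° × 111000 × cos 46.613° ≈ 0.00048 × 76248.4 = 36.5992 m.
Hypotenuse of the two orthogonal shifts: √(53.28² + 36.5992²) = 64.6395 m.

64.6 meters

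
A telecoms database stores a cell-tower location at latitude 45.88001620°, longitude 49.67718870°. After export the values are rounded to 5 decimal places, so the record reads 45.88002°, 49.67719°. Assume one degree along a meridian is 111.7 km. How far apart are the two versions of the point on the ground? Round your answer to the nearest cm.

44 cm

The latitude changed by -0.00000380° and the longitude by -0.00000130°.
North–south shift: -0.00000380 × 111700 = -0.42446 m.
East–west at this latitude: -0.00000130° × 111700 × cos 45.88° ≈ -0.00000130 × 77761.4 = -0.10109 m.
Distance: √(0.42446² + 0.10109²) ≈ 0.436332 m.
That is 0.436332 m = 43.633 cm.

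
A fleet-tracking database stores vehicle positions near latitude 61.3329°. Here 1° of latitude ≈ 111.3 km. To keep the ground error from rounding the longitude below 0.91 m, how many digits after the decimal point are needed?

5

At 61.3329° one degree of longitude covers 111300 × cos 61.3329° ≈ 111300 × 0.4797 ≈ 53392.8 m.
N decimal places → at most half a unit in the last place, 0.5 × 10⁻ᴺ° = 53392.8/2 × 10⁻ᴺ m.
Setting 26696.4 × 10⁻ᴺ ≤ 0.91 gives 10ᴺ ≥ 2.934e+04, i.e. N ≥ 4.47.
N = 4 would give 2.67 m (too coarse); N = 5 gives 0.267 m ≤ 0.91 m.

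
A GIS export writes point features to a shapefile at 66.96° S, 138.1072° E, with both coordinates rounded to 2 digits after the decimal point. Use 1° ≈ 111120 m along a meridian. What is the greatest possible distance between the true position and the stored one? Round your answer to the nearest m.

Rounding to 2 decimal places leaves each coordinate within ±0.005° of the true value.
Latitude error → 0.005 × 111120 = 555.6 m along the meridian.
East–west component at 66.96°: 0.005° × 111120 × cos 66.96° ≈ 0.005 × 43489.4 ≈ 217.447 m.
Combining orthogonally: (555.6² + 217.447²)^½ ≈ 596.636 m.

597 m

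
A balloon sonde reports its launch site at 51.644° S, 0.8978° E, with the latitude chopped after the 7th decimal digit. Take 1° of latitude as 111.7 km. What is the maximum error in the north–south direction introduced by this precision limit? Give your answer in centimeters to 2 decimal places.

Truncating at 7 decimal places can drop up to a full unit in the last place, so the latitude may be off by as much as 1e-07°.
Along the meridian that is 1e-07° × 111700 m/° = 0.01117 m.
That is 0.01117 m = 1.117 cm.

1.12 centimeters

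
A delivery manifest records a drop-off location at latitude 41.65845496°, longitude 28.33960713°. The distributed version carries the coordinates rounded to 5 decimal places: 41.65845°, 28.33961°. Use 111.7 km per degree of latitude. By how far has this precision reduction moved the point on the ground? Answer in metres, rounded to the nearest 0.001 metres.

0.604 metres

Δlat = 41.65845496 − 41.65845 = +0.00000496°; Δlon = 28.33960713 − 28.33961 = -0.00000287°.
North–south shift: 0.00000496 × 111700 = 0.554032 m.
E–W at 41.6585°: -0.00000287° × 111700 × cos 41.6585° = -0.00000287 × 111700 × 0.7471 ≈ -0.239511 m.
Hypotenuse of the two orthogonal shifts: √(0.554032² + 0.239511²) = 0.603587 m.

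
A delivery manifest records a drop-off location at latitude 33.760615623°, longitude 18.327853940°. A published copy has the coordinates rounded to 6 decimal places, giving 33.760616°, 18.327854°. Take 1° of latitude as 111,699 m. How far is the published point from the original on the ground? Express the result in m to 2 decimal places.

Δlat = 33.760615623 − 33.760616 = -0.000000377°; Δlon = 18.327853940 − 18.327854 = -0.000000060°.
N–S: -0.000000377° × 111699 m/° = -0.0421105 m.
East–west at this latitude: -0.000000060° × 111699 × cos 33.7606° ≈ -0.000000060 × 92862.8 = -0.00557177 m.
Combined displacement = (0.0421105² + 0.00557177²)^½ ≈ 0.0424775 m.

0.04 m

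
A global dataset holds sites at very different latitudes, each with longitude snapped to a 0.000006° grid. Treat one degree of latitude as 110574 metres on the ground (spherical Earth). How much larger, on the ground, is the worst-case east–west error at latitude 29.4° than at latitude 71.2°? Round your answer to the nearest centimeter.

18 centimeters

With a 0.000006° grid the true value lies within half a step, ±0.000006°/2 = ±3e-06°, of the stored one.
Error at 29.4° = 3e-06° × 110574 × cos 29.4° ≈ 0.33172 × 0.8712 = 0.289 m.
Error at 71.2° = 3e-06° × 110574 × cos 71.2° ≈ 0.33172 × 0.3223 = 0.1069 m.
So the lower-latitude error exceeds the higher by 0.289 − 0.1069 = 0.1821 m.
That is 0.182098 m = 18.21 cm.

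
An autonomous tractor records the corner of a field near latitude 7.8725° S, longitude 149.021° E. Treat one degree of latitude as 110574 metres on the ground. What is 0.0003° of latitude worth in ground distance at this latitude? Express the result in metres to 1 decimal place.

33.2 metres

0.0003° × 110574 m/° = 33.1722 m.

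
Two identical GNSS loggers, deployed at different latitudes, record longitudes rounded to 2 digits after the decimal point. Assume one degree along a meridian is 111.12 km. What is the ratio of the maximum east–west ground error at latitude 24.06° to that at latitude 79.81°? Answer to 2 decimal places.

Rounding to 2 decimal places leaves the longitude within ±0.005° of the true value.
At 24.06°: 0.005° × 111120 × cos 24.06° = 0.005 × 111120 × 0.9131 ≈ 507.33 m.
At 79.81°: 0.005° × 111120 × cos 79.81° = 0.005 × 111120 × 0.1769 ≈ 98.293 m.
The ratio reduces to cos 24.06° / cos 79.81° = 0.9131/0.1769 ≈ 5.1614.

5.16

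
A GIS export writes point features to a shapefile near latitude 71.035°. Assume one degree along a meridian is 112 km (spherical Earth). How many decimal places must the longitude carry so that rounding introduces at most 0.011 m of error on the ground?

7 decimal places

At 71.035° one degree of longitude covers 112000 × cos 71.035° ≈ 112000 × 0.3250 ≈ 36398.9 m.
Rounding to N decimal places gives at most 0.5 × 10⁻ᴺ degrees of error, i.e. 0.5 × 10⁻ᴺ × 36398.9 m.
Setting 18199.5 × 10⁻ᴺ ≤ 0.011 gives 10ᴺ ≥ 1.654e+06, i.e. N ≥ 6.22.
So 7 decimal places suffice (0.00182 m); 6 would allow up to 0.0182 m.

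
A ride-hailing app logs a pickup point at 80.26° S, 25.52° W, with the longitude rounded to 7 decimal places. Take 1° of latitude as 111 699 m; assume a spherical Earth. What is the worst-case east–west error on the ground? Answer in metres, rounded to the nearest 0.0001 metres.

Rounding to 7 decimal places leaves the longitude within ±5e-08° of the true value.
Parallels shrink by cos φ, so at 80.26° a degree of longitude is 111699 × 0.1692 ≈ 18897 m.
Maximum E–W displacement: 5e-08 × 18897 = 0.000944848 m.

0.0009 metres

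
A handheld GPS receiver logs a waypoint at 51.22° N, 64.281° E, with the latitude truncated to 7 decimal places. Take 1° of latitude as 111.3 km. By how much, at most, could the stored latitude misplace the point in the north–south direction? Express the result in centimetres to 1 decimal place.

1.1 centimetres

Truncating at 7 decimal places can drop up to a full unit in the last place, so the latitude may be off by as much as 1e-07°.
Along the meridian that is 1e-07° × 111300 m/° = 0.01113 m.
That is 0.01113 m = 1.113 cm.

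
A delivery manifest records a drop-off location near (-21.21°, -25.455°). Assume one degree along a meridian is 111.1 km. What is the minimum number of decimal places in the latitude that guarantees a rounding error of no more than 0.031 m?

One degree of latitude covers 111100 m.
With N decimal places the half-ulp bound is 0.5·10⁻ᴺ°, or 0.5·10⁻ᴺ × 111100 m on the ground.
Setting 55550 × 10⁻ᴺ ≤ 0.031 gives 10ᴺ ≥ 1.792e+06, i.e. N ≥ 6.25.
At 6 places the error can reach 0.0555 m, but 7 places keeps it to 0.00556 m.

7 decimal places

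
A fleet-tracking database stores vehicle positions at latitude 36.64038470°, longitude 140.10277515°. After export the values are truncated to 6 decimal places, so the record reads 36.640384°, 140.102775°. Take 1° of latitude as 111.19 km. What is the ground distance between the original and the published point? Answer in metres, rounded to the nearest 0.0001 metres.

Δlat = 36.64038470 − 36.640384 = +0.00000070°; Δlon = 140.10277515 − 140.102775 = +0.00000015°.
N–S: 0.00000070° × 111190 m/° = 0.077833 m.
E–W at 36.6404°: 0.00000015° × 111190 × cos 36.6404° = 0.00000015 × 111190 × 0.8024 ≈ 0.0133828 m.
Hypotenuse of the two orthogonal shifts: √(0.077833² + 0.0133828²) = 0.0789752 m.

0.0790 metres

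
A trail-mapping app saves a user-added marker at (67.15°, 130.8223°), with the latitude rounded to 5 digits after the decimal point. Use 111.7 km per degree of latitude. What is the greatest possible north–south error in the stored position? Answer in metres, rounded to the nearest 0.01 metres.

Rounding to 5 decimal places leaves the latitude within ±5e-06° of the true value.
North–south distance: 5e-06° × 111700 m/° = 0.5585 m.

0.56 metres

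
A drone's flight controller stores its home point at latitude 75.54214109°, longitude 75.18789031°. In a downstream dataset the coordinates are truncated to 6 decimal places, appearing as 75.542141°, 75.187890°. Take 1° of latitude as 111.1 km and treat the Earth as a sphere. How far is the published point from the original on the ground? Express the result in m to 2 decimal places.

Δlat = 75.54214109 − 75.542141 = +0.00000009°; Δlon = 75.18789031 − 75.187890 = +0.00000031°.
N–S: 0.00000009° × 111100 m/° = 0.009999 m.
East–west at this latitude: 0.00000031° × 111100 × cos 75.5421° ≈ 0.00000031 × 27738.1 = 0.00859881 m.
Distance: √(0.009999² + 0.00859881²) ≈ 0.0131879 m.

0.01 m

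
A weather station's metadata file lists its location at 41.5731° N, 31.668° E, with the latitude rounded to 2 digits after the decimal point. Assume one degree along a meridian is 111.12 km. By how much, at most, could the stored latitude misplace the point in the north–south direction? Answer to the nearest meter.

556 meters

Rounding to 2 decimal places leaves the latitude within ±0.005° of the true value.
North–south distance: 0.005° × 111120 m/° = 555.6 m.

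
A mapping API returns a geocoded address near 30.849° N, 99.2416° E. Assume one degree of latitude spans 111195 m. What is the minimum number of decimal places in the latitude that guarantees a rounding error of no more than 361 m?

3

One degree of latitude covers 111195 m.
With N decimal places the half-ulp bound is 0.5·10⁻ᴺ°, or 0.5·10⁻ᴺ × 111195 m on the ground.
Setting 55597.5 × 10⁻ᴺ ≤ 361 gives 10ᴺ ≥ 154, i.e. N ≥ 2.19.
So 3 decimal places suffice (55.6 m); 2 would allow up to 556 m.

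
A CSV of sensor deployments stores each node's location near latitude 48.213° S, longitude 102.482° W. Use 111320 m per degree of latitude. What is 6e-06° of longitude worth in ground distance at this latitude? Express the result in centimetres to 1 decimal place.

44.5 centimetres

At 48.213° a degree of longitude is 111320 × cos 48.213° ≈ 74179.6 m, so 6e-06° corresponds to 0.445077 m.
That is 0.445077 m = 44.508 cm.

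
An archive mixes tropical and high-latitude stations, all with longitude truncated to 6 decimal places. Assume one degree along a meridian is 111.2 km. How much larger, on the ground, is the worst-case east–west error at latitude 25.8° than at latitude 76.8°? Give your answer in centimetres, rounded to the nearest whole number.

Truncating at 6 decimal places can drop up to a full unit in the last place, so the longitude may be off by as much as 1e-06°.
At 25.8°: 1e-06° × 111200 × cos 25.8° = 1e-06 × 111200 × 0.9003 ≈ 0.10012 m.
At 76.8°: 1e-06° × 111200 × cos 76.8° = 1e-06 × 111200 × 0.2284 ≈ 0.025393 m.
Difference: 0.10012 − 0.025393 = 0.074723 m.
That is 0.0747228 m = 7.4723 cm.

7 centimetres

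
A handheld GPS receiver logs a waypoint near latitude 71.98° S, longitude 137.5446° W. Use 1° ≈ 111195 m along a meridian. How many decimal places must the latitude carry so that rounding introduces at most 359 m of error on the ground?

One degree of latitude covers 111195 m.
Rounding to N decimal places gives at most 0.5 × 10⁻ᴺ degrees of error, i.e. 0.5 × 10⁻ᴺ × 111195 m.
Setting 55597.5 × 10⁻ᴺ ≤ 359 gives 10ᴺ ≥ 154.9, i.e. N ≥ 2.19.
So 3 decimal places suffice (55.6 m); 2 would allow up to 556 m.

3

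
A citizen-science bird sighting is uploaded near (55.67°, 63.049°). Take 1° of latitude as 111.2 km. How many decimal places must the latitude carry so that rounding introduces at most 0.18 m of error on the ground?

One degree of latitude covers 111200 m.
N decimal places → at most half a unit in the last place, 0.5 × 10⁻ᴺ° = 111200/2 × 10⁻ᴺ m.
Setting 55600 × 10⁻ᴺ ≤ 0.18 gives 10ᴺ ≥ 3.089e+05, i.e. N ≥ 5.49.
At 5 places the error can reach 0.556 m, but 6 places keeps it to 0.0556 m.

6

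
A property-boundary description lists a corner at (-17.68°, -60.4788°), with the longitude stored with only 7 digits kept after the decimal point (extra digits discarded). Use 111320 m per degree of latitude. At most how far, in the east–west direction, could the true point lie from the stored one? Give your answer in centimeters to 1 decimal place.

1.1 centimeters

Truncating at 7 decimal places can drop up to a full unit in the last place, so the longitude may be off by as much as 1e-07°.
Parallels shrink by cos φ, so at 17.68° a degree of longitude is 111320 × 0.9528 ≈ 106062 m.
East–west error: 1e-07° × 106062 m/° ≈ 0.0106062 m.
That is 0.0106062 m = 1.0606 cm.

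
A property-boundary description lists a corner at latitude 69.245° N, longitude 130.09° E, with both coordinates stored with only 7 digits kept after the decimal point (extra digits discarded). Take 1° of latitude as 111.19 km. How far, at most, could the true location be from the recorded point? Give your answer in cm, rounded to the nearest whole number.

Truncating at 7 decimal places can drop up to a full unit in the last place, so each coordinate may be off by as much as 1e-07°.
N–S: 1e-07° × 111190 m/° = 0.011119 m.
East–west component at 69.245°: 1e-07° × 111190 × cos 69.245° ≈ 1e-07 × 39402.7 ≈ 0.00394027 m.
The two errors are perpendicular, so the maximum displacement is √(0.011119² + 0.00394027²) ≈ 0.0117965 m.
That is 0.0117965 m = 1.1797 cm.

1 cm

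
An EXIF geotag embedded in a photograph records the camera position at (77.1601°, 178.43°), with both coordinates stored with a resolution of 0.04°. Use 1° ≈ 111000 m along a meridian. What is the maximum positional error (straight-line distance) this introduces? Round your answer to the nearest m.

2274 m

With a 0.04° grid the true value lies within half a step, ±0.04°/2 = ±0.02°, of the stored one.
N–S: 0.02° × 111000 m/° = 2220 m.
East–west component at 77.1601°: 0.02° × 111000 × cos 77.1601° ≈ 0.02 × 24667.3 ≈ 493.345 m.
Worst case both components are at the extreme and orthogonal: √(2220² + 493.345²) ≈ 2274.16 m.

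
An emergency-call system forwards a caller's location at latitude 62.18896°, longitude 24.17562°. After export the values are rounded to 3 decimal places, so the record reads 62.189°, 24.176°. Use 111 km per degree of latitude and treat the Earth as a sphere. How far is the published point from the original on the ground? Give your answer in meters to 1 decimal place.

20.2 meters

The latitude changed by -0.00004° and the longitude by -0.00038°.
North–south shift: -0.00004 × 111000 = -4.44 m.
E–W at 62.189°: -0.00038° × 111000 × cos 62.189° = -0.00038 × 111000 × 0.4666 ≈ -19.6794 m.
Distance: √(4.44² + 19.6794²) ≈ 20.174 m.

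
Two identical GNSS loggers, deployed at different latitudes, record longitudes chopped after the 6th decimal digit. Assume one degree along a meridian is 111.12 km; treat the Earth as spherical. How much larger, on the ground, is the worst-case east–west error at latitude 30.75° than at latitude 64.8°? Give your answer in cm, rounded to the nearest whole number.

Truncating at 6 decimal places can drop up to a full unit in the last place, so the longitude may be off by as much as 1e-06°.
At 30.75°: 1e-06° × 111120 × cos 30.75° = 1e-06 × 111120 × 0.8594 ≈ 0.095497 m.
At 64.8°: 1e-06° × 111120 × cos 64.8° = 1e-06 × 111120 × 0.4258 ≈ 0.047313 m.
So the lower-latitude error exceeds the higher by 0.095497 − 0.047313 = 0.048185 m.
That is 0.0481846 m = 4.8185 cm.

5 cm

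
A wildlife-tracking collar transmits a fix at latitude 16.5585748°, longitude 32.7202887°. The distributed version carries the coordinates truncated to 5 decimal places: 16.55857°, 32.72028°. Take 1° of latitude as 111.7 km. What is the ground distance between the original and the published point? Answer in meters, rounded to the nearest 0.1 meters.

Δlat = 16.5585748 − 16.55857 = +0.0000048°; Δlon = 32.7202887 − 32.72028 = +0.0000087°.
North–south shift: 0.0000048 × 111700 = 0.53616 m.
East–west at this latitude: 0.0000087° × 111700 × cos 16.5586° ≈ 0.0000087 × 107068 = 0.931489 m.
Distance: √(0.53616² + 0.931489²) ≈ 1.07477 m.

1.1 meters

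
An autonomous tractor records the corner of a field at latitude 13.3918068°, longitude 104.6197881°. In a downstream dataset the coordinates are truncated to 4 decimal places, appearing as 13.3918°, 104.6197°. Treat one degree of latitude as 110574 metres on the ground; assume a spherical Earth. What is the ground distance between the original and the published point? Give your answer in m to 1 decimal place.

9.5 m

The latitude changed by +0.0000068° and the longitude by +0.0000881°.
N–S: 0.0000068° × 110574 m/° = 0.751903 m.
E–W at 13.3918°: 0.0000881° × 110574 × cos 13.3918° = 0.0000881 × 110574 × 0.9728 ≈ 9.47669 m.
Combined displacement = (0.751903² + 9.47669²)^½ ≈ 9.50647 m.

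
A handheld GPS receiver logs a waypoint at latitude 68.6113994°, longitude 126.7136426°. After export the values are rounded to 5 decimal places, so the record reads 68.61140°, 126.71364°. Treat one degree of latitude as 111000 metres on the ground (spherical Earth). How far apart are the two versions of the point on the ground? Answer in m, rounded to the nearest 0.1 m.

0.1 m

The latitude changed by -0.0000006° and the longitude by +0.0000026°.
North–south shift: -0.0000006 × 111000 = -0.0666 m.
East–west at this latitude: 0.0000026° × 111000 × cos 68.6114° ≈ 0.0000026 × 40480.8 = 0.10525 m.
Combined displacement = (0.0666² + 0.10525²)^½ ≈ 0.124552 m.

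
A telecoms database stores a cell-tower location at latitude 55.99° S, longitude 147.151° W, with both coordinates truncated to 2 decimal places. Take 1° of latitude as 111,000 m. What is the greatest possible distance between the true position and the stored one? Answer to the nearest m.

Truncating at 2 decimal places can drop up to a full unit in the last place, so each coordinate may be off by as much as 0.01°.
Latitude error → 0.01 × 111000 = 1110 m along the meridian.
Longitude error → 0.01 × 111000 × cos 55.99° = 0.01 × 111000 × 0.5593 ≈ 620.865 m.
Worst case both components are at the extreme and orthogonal: √(1110² + 620.865²) ≈ 1271.84 m.

1272 m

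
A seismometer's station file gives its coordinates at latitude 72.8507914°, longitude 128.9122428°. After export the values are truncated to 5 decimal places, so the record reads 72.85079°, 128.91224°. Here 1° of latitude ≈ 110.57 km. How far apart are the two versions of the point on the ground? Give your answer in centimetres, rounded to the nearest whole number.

The latitude changed by +0.0000014° and the longitude by +0.0000028°.
North–south shift: 0.0000014 × 110570 = 0.154798 m.
E–W at 72.8508°: 0.0000028° × 110570 × cos 72.8508° = 0.0000028 × 110570 × 0.2949 ≈ 0.0912878 m.
Distance: √(0.154798² + 0.0912878²) ≈ 0.179711 m.
That is 0.179711 m = 17.971 cm.

18 centimetres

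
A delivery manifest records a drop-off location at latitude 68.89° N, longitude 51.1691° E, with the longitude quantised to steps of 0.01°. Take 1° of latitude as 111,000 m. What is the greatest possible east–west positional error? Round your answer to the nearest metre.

With a 0.01° grid the true value lies within half a step, ±0.01°/2 = ±0.005°, of the stored one.
At latitude 68.89° a degree of longitude spans 111000 m × cos 68.89° = 111000 × 0.3602 ≈ 39977.7 m.
Maximum E–W displacement: 0.005 × 39977.7 = 199.889 m.

200 metres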